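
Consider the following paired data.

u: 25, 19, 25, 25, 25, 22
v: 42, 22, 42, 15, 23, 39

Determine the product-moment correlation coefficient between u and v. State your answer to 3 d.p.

n = 6, Σu = 141, Σv = 183, Σu² = 3345, Σv² = 6287, Σuv = 4326
nΣuv − ΣuΣv = 25956 − 25803 = 153
nΣu² − (Σu)² = 20070 − 19881 = 189; nΣv² − (Σv)² = 37722 − 33489 = 4233
r = 153 / √(189 × 4233) = 153 / 894.4479 ≈ 0.171

0.171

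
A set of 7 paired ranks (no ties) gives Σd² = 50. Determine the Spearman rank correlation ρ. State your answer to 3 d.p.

0.107

ρ = 1 − 6Σd² / [n(n²−1)] = 1 − 6×50 / (7×48)
  = 1 − 300/336 = 1 − 0.8929 ≈ 0.107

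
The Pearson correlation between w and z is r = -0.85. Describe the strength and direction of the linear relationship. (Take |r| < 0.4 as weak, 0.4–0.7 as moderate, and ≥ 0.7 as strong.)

strong negative

r = -0.85 < 0 so the relationship is negative.
|r| = 0.85, which falls in the strong range.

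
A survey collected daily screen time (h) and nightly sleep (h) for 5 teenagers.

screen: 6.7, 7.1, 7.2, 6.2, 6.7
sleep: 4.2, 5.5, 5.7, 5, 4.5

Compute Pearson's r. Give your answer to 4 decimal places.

n = 5, Σx = 33.9, Σy = 24.9, Σx² = 230.47, Σy² = 125.63, Σxy = 169.38
nΣxy − ΣxΣy = 846.9 − 844.11 = 2.79
nΣx² − (Σx)² = 1152.35 − 1149.21 = 3.14; nΣy² − (Σy)² = 628.15 − 620.01 = 8.14
r = 2.79 / √(3.14 × 8.14) = 2.79 / 5.0557 ≈ 0.5519

0.5519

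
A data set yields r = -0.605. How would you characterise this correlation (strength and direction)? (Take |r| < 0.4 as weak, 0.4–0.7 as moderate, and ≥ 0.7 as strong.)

r = -0.605 < 0 so the relationship is negative.
|r| = 0.605, which falls in the moderate range.

moderate negative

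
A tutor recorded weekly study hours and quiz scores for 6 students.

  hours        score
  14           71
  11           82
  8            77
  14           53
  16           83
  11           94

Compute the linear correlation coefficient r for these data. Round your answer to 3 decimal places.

n = 6, Σx = 74, Σy = 460, Σx² = 954, Σy² = 36228, Σxy = 5616
nΣxy − ΣxΣy = 33696 − 34040 = -344
nΣx² − (Σx)² = 5724 − 5476 = 248; nΣy² − (Σy)² = 217368 − 211600 = 5768
r = -344 / √(248 × 5768) = -344 / 1196.0201 ≈ -0.288

-0.288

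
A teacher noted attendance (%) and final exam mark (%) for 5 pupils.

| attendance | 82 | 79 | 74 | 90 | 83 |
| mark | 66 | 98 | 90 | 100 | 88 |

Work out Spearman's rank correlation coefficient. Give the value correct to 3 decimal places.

0.200

Rank attendance: 3, 2, 1, 5, 4
Rank mark: 1, 4, 3, 5, 2
d = rank(attendance) − rank(mark): 2, -2, -2, 0, 2; Σd² = 16
ρ = 1 − 6Σd² / [n(n²−1)] = 1 − 6×16 / (5×24) = 1 − 96/120 ≈ 0.200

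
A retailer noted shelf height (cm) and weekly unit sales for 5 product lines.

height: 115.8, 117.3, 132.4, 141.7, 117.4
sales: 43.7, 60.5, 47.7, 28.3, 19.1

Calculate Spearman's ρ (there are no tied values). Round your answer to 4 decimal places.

-0.3000

Rank height: 1, 2, 4, 5, 3
Rank sales: 3, 5, 4, 2, 1
d = rank(height) − rank(sales): -2, -3, 0, 3, 2; Σd² = 26
ρ = 1 − 6Σd² / [n(n²−1)] = 1 − 6×26 / (5×24) = 1 − 156/120 ≈ -0.3000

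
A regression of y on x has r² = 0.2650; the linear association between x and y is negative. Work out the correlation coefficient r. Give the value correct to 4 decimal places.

-0.5148

|r| = √0.2650 = 0.5148
The association is negative, so r = −0.5148.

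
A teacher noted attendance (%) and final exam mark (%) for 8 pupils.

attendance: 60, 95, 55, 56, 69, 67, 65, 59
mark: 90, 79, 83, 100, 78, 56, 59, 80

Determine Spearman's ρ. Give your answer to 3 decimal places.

Rank attendance: 4, 8, 1, 2, 7, 6, 5, 3
Rank mark: 7, 4, 6, 8, 3, 1, 2, 5
d = rank(attendance) − rank(mark): -3, 4, -5, -6, 4, 5, 3, -2; Σd² = 140
ρ = 1 − 6Σd² / [n(n²−1)] = 1 − 6×140 / (8×63) = 1 − 840/504 ≈ -0.667

-0.667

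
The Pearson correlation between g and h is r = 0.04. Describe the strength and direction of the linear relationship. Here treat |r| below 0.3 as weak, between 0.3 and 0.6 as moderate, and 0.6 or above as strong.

r = 0.04 > 0 so the relationship is positive.
|r| = 0.04, which falls in the weak range.

weak positive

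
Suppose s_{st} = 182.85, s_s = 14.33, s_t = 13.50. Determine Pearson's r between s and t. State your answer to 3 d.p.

r = Cov(s,t) / (s_s · s_t) = 182.85 / (14.33 × 13.50)
  = 182.85 / 193.4550 ≈ 0.945

0.945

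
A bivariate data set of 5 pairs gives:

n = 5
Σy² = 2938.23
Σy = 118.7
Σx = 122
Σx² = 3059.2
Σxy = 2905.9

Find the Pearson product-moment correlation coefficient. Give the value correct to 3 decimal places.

0.097

r = (nΣxy − ΣxΣy) / √[(nΣx² − (Σx)²)(nΣy² − (Σy)²)]
Numerator: 5×2905.9 − 122×118.7 = 48.1
Denominator: √[(15296 − 14884)(14691.15 − 14089.69)] = √[412 × 601.46] = 497.7967
r = 48.1 / 497.7967 ≈ 0.097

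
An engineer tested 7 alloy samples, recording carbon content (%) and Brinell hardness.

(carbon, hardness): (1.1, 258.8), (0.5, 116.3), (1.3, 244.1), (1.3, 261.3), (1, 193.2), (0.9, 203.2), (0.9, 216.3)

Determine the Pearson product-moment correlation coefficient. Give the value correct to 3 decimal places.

0.924

n = 7, Σx = 7, Σy = 1493.2, Σx² = 7.46, Σy² = 333767.8, Σxy = 1570.6
nΣxy − ΣxΣy = 10994.2 − 10452.4 = 541.8
nΣx² − (Σx)² = 52.22 − 49 = 3.22; nΣy² − (Σy)² = 2336374.6 − 2229646.24 = 106728.36
r = 541.8 / √(3.22 × 106728.36) = 541.8 / 586.2297 ≈ 0.924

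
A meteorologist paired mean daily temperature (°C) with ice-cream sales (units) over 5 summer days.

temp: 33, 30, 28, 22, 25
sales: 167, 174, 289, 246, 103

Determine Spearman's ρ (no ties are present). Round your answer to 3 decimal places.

-0.200

Rank temp: 5, 4, 3, 1, 2
Rank sales: 2, 3, 5, 4, 1
d = rank(temp) − rank(sales): 3, 1, -2, -3, 1; Σd² = 24
ρ = 1 − 6Σd² / [n(n²−1)] = 1 − 6×24 / (5×24) = 1 − 144/120 ≈ -0.200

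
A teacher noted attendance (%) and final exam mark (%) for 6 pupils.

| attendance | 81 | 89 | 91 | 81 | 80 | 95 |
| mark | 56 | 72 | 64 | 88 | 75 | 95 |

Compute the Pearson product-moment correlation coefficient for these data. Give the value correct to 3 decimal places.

n = 6, Σx = 517, Σy = 450, Σx² = 44749, Σy² = 34810, Σxy = 38921
nΣxy − ΣxΣy = 233526 − 232650 = 876
nΣx² − (Σx)² = 268494 − 267289 = 1205; nΣy² − (Σy)² = 208860 − 202500 = 6360
r = 876 / √(1205 × 6360) = 876 / 2768.3569 ≈ 0.316

0.316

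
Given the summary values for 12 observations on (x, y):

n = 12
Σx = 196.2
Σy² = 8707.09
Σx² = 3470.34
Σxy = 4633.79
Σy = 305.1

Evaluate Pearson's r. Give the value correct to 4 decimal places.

r = (nΣxy − ΣxΣy) / √[(nΣx² − (Σx)²)(nΣy² − (Σy)²)]
Numerator: 12×4633.79 − 196.2×305.1 = -4255.14
Denominator: √[(41644.08 − 38494.44)(104485.08 − 93086.01)] = √[3149.64 × 11399.07] = 5991.9084
r = -4255.14 / 5991.9084 ≈ -0.7101

-0.7101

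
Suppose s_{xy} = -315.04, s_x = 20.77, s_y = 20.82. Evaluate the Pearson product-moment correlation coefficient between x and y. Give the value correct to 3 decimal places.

r = Cov(x,y) / (s_x · s_y) = -315.04 / (20.77 × 20.82)
  = -315.04 / 432.4314 ≈ -0.729

-0.729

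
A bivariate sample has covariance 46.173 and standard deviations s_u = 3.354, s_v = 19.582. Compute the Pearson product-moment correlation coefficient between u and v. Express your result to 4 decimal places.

0.7030

r = Cov(u,v) / (s_u · s_v) = 46.173 / (3.354 × 19.582)
  = 46.173 / 65.6780 ≈ 0.7030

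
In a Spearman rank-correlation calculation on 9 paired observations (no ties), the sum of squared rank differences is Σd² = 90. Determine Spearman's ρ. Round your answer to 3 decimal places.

0.250

ρ = 1 − 6Σd² / [n(n²−1)] = 1 − 6×90 / (9×80)
  = 1 − 540/720 = 1 − 0.7500 ≈ 0.250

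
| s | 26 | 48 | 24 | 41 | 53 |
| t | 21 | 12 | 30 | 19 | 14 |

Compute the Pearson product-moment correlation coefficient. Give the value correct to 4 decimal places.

-0.8840

n = 5, Σs = 192, Σt = 96, Σs² = 8046, Σt² = 2042, Σst = 3363
nΣst − ΣsΣt = 16815 − 18432 = -1617
nΣs² − (Σs)² = 40230 − 36864 = 3366; nΣt² − (Σt)² = 10210 − 9216 = 994
r = -1617 / √(3366 × 994) = -1617 / 1829.1539 ≈ -0.8840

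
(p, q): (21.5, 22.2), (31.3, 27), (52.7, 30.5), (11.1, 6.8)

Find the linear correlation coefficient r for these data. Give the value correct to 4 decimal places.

n = 4, Σp = 116.6, Σq = 86.5, Σp² = 4342.44, Σq² = 2198.33, Σpq = 3005.23
nΣpq − ΣpΣq = 12020.92 − 10085.9 = 1935.02
nΣp² − (Σp)² = 17369.76 − 13595.56 = 3774.2; nΣq² − (Σq)² = 8793.32 − 7482.25 = 1311.07
r = 1935.02 / √(3774.2 × 1311.07) = 1935.02 / 2224.4641 ≈ 0.8699

0.8699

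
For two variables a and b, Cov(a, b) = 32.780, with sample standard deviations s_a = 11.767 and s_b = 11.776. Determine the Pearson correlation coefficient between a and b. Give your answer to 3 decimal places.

0.237

r = Cov(a,b) / (s_a · s_b) = 32.780 / (11.767 × 11.776)
  = 32.780 / 138.5682 ≈ 0.237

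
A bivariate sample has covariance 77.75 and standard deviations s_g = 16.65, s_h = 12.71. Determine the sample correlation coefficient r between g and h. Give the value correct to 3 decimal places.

r = Cov(g,h) / (s_g · s_h) = 77.75 / (16.65 × 12.71)
  = 77.75 / 211.6215 ≈ 0.367

0.367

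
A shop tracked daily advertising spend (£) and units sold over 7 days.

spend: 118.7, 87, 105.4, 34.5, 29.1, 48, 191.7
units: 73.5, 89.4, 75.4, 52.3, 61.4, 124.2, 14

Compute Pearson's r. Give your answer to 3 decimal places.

n = 7, Σx = 614.4, Σy = 490.2, Σx² = 73857.8, Σy² = 41206.66, Σxy = 36685.9
nΣxy − ΣxΣy = 256801.3 − 301178.88 = -44377.58
nΣx² − (Σx)² = 517004.6 − 377487.36 = 139517.24; nΣy² − (Σy)² = 288446.62 − 240296.04 = 48150.58
r = -44377.58 / √(139517.24 × 48150.58) = -44377.58 / 81962.4062 ≈ -0.541

-0.541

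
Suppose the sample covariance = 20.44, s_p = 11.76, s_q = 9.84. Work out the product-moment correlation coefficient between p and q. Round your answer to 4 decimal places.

0.1766

r = Cov(p,q) / (s_p · s_q) = 20.44 / (11.76 × 9.84)
  = 20.44 / 115.7184 ≈ 0.1766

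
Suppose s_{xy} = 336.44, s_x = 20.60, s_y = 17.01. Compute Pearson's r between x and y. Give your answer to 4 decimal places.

0.9601

r = Cov(x,y) / (s_x · s_y) = 336.44 / (20.60 × 17.01)
  = 336.44 / 350.4060 ≈ 0.9601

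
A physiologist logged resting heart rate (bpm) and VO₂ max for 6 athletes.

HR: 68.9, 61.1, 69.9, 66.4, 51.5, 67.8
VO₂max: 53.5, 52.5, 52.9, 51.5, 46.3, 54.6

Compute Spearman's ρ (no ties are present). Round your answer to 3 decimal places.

0.714

Rank HR: 5, 2, 6, 3, 1, 4
Rank VO₂max: 5, 3, 4, 2, 1, 6
d = rank(HR) − rank(VO₂max): 0, -1, 2, 1, 0, -2; Σd² = 10
ρ = 1 − 6Σd² / [n(n²−1)] = 1 − 6×10 / (6×35) = 1 − 60/210 ≈ 0.714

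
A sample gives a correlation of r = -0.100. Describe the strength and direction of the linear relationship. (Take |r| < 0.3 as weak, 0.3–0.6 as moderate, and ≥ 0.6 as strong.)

r = -0.100 < 0 so the relationship is negative.
|r| = 0.100, which falls in the weak range.

weak negative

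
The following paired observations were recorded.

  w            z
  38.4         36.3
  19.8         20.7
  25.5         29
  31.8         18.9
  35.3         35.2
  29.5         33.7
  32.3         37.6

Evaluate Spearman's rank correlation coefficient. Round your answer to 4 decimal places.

Rank w: 7, 1, 2, 4, 6, 3, 5
Rank z: 6, 2, 3, 1, 5, 4, 7
d = rank(w) − rank(z): 1, -1, -1, 3, 1, -1, -2; Σd² = 18
ρ = 1 − 6Σd² / [n(n²−1)] = 1 − 6×18 / (7×48) = 1 − 108/336 ≈ 0.6786

0.6786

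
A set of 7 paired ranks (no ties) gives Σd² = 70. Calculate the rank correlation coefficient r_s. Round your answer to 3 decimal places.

ρ = 1 − 6Σd² / [n(n²−1)] = 1 − 6×70 / (7×48)
  = 1 − 420/336 = 1 − 1.2500 ≈ -0.250

-0.250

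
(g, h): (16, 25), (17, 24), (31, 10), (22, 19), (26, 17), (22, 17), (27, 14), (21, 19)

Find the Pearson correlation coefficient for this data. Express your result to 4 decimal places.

n = 8, Σg = 182, Σh = 145, Σg² = 4320, Σh² = 2797, Σgh = 3129
nΣgh − ΣgΣh = 25032 − 26390 = -1358
nΣg² − (Σg)² = 34560 − 33124 = 1436; nΣh² − (Σh)² = 22376 − 21025 = 1351
r = -1358 / √(1436 × 1351) = -1358 / 1392.8518 ≈ -0.9750

-0.9750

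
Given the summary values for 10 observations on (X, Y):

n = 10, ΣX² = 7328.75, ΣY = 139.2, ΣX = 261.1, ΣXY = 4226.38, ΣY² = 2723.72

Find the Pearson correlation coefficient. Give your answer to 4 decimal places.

0.9335

r = (nΣXY − ΣXΣY) / √[(nΣX² − (ΣX)²)(nΣY² − (ΣY)²)]
Numerator: 10×4226.38 − 261.1×139.2 = 5918.68
Denominator: √[(73287.5 − 68173.21)(27237.2 − 19376.64)] = √[5114.29 × 7860.56] = 6340.4403
r = 5918.68 / 6340.4403 ≈ 0.9335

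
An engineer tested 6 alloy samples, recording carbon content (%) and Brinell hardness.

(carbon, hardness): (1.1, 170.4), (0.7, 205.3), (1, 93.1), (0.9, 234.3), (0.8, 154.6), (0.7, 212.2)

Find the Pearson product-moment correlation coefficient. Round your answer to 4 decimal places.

-0.4800

n = 6, Σx = 5.2, Σy = 1069.9, Σx² = 4.64, Σy² = 203678.35, Σxy = 907.34
nΣxy − ΣxΣy = 5444.04 − 5563.48 = -119.44
nΣx² − (Σx)² = 27.84 − 27.04 = 0.8; nΣy² − (Σy)² = 1222070.1 − 1144686.01 = 77384.09
r = -119.44 / √(0.8 × 77384.09) = -119.44 / 248.8117 ≈ -0.4800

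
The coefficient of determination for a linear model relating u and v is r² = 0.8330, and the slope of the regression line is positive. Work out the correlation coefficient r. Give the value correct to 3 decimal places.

|r| = √0.8330 = 0.913
The association is positive, so r = 0.913.

0.913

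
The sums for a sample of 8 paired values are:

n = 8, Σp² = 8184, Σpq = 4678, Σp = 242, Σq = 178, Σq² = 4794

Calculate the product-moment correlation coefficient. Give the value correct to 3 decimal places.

r = (nΣpq − ΣpΣq) / √[(nΣp² − (Σp)²)(nΣq² − (Σq)²)]
Numerator: 8×4678 − 242×178 = -5652
Denominator: √[(65472 − 58564)(38352 − 31684)] = √[6908 × 6668] = 6786.9392
r = -5652 / 6786.9392 ≈ -0.833

-0.833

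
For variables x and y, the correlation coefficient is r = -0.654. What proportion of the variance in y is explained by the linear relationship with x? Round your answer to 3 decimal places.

0.428

r² = (-0.654)² = 0.428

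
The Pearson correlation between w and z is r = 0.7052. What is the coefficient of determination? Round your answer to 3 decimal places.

r² = (0.7052)² = 0.497

0.497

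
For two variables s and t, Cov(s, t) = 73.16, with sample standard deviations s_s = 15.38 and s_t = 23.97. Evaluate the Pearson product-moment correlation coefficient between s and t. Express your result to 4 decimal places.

0.1984

r = Cov(s,t) / (s_s · s_t) = 73.16 / (15.38 × 23.97)
  = 73.16 / 368.6586 ≈ 0.1984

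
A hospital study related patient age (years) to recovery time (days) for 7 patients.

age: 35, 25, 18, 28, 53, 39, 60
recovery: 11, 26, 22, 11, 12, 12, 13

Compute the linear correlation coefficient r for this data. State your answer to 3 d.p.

n = 7, Σx = 258, Σy = 107, Σx² = 10888, Σy² = 1859, Σxy = 3623
nΣxy − ΣxΣy = 25361 − 27606 = -2245
nΣx² − (Σx)² = 76216 − 66564 = 9652; nΣy² − (Σy)² = 13013 − 11449 = 1564
r = -2245 / √(9652 × 1564) = -2245 / 3885.3221 ≈ -0.578

-0.578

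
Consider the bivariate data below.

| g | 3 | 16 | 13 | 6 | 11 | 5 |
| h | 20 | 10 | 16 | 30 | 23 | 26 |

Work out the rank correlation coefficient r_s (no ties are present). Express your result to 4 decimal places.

-0.6000

Rank g: 1, 6, 5, 3, 4, 2
Rank h: 3, 1, 2, 6, 4, 5
d = rank(g) − rank(h): -2, 5, 3, -3, 0, -3; Σd² = 56
ρ = 1 − 6Σd² / [n(n²−1)] = 1 − 6×56 / (6×35) = 1 − 336/210 ≈ -0.6000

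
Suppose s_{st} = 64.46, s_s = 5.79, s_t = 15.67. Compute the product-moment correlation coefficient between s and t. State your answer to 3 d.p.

0.710

r = Cov(s,t) / (s_s · s_t) = 64.46 / (5.79 × 15.67)
  = 64.46 / 90.7293 ≈ 0.710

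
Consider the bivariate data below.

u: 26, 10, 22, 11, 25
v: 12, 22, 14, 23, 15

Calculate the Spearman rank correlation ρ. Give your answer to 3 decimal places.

-0.800

Rank u: 5, 1, 3, 2, 4
Rank v: 1, 4, 2, 5, 3
d = rank(u) − rank(v): 4, -3, 1, -3, 1; Σd² = 36
ρ = 1 − 6Σd² / [n(n²−1)] = 1 − 6×36 / (5×24) = 1 − 216/120 ≈ -0.800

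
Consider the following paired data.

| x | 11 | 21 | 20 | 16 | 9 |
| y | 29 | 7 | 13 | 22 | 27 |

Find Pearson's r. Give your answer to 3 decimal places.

-0.944

n = 5, Σx = 77, Σy = 98, Σx² = 1299, Σy² = 2272, Σxy = 1321
nΣxy − ΣxΣy = 6605 − 7546 = -941
nΣx² − (Σx)² = 6495 − 5929 = 566; nΣy² − (Σy)² = 11360 − 9604 = 1756
r = -941 / √(566 × 1756) = -941 / 996.9433 ≈ -0.944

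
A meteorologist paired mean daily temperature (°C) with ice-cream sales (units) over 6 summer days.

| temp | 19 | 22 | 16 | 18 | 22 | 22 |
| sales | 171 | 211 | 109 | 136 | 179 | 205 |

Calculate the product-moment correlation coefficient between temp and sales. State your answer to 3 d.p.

n = 6, Σx = 119, Σy = 1011, Σx² = 2393, Σy² = 178205, Σxy = 20531
nΣxy − ΣxΣy = 123186 − 120309 = 2877
nΣx² − (Σx)² = 14358 − 14161 = 197; nΣy² − (Σy)² = 1069230 − 1022121 = 47109
r = 2877 / √(197 × 47109) = 2877 / 3046.3869 ≈ 0.944

0.944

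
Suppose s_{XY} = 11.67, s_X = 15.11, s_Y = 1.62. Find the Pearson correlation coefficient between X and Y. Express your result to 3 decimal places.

0.477

r = Cov(X,Y) / (s_X · s_Y) = 11.67 / (15.11 × 1.62)
  = 11.67 / 24.4782 ≈ 0.477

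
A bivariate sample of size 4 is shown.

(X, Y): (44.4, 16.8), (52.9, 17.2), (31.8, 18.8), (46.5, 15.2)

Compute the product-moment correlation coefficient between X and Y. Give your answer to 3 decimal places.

-0.631

n = 4, ΣX = 175.6, ΣY = 68, ΣX² = 7943.26, ΣY² = 1162.56, ΣXY = 2960.44
nΣXY − ΣXΣY = 11841.76 − 11940.8 = -99.04
nΣX² − (ΣX)² = 31773.04 − 30835.36 = 937.68; nΣY² − (ΣY)² = 4650.24 − 4624 = 26.24
r = -99.04 / √(937.68 × 26.24) = -99.04 / 156.8589 ≈ -0.631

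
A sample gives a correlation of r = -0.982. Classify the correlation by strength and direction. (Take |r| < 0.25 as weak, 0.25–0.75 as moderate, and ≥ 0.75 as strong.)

r = -0.982 < 0 so the relationship is negative.
|r| = 0.982, which falls in the strong range.

strong negative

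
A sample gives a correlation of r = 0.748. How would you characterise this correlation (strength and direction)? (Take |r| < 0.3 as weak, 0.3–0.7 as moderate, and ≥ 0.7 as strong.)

r = 0.748 > 0 so the relationship is positive.
|r| = 0.748, which falls in the strong range.

strong positive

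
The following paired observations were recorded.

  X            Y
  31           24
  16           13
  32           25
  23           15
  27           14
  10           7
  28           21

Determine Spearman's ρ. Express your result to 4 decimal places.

Rank X: 6, 2, 7, 3, 4, 1, 5
Rank Y: 6, 2, 7, 4, 3, 1, 5
d = rank(X) − rank(Y): 0, 0, 0, -1, 1, 0, 0; Σd² = 2
ρ = 1 − 6Σd² / [n(n²−1)] = 1 − 6×2 / (7×48) = 1 − 12/336 ≈ 0.9643

0.9643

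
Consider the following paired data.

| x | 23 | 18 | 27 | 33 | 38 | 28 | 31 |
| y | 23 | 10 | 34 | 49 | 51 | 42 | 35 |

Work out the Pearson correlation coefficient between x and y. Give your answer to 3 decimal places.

n = 7, Σx = 198, Σy = 244, Σx² = 5860, Σy² = 9776, Σxy = 7443
nΣxy − ΣxΣy = 52101 − 48312 = 3789
nΣx² − (Σx)² = 41020 − 39204 = 1816; nΣy² − (Σy)² = 68432 − 59536 = 8896
r = 3789 / √(1816 × 8896) = 3789 / 4019.3452 ≈ 0.943

0.943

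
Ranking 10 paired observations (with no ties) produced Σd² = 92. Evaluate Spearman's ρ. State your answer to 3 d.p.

0.442

ρ = 1 − 6Σd² / [n(n²−1)] = 1 − 6×92 / (10×99)
  = 1 − 552/990 = 1 − 0.5576 ≈ 0.442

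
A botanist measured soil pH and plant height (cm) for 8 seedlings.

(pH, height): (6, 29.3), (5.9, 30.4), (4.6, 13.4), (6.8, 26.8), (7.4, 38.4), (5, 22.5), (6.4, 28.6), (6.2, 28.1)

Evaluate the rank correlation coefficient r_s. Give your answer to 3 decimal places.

Rank pH: 4, 3, 1, 7, 8, 2, 6, 5
Rank height: 6, 7, 1, 3, 8, 2, 5, 4
d = rank(pH) − rank(height): -2, -4, 0, 4, 0, 0, 1, 1; Σd² = 38
ρ = 1 − 6Σd² / [n(n²−1)] = 1 − 6×38 / (8×63) = 1 − 228/504 ≈ 0.548

0.548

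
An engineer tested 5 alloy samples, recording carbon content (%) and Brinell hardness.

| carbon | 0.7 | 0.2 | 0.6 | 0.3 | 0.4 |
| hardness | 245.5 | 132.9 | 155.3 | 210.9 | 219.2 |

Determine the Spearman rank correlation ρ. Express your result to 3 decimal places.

Rank carbon: 5, 1, 4, 2, 3
Rank hardness: 5, 1, 2, 3, 4
d = rank(carbon) − rank(hardness): 0, 0, 2, -1, -1; Σd² = 6
ρ = 1 − 6Σd² / [n(n²−1)] = 1 − 6×6 / (5×24) = 1 − 36/120 ≈ 0.700

0.700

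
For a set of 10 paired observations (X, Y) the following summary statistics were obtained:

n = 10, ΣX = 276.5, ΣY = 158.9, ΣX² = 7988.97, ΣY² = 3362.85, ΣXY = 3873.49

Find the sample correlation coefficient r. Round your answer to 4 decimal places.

r = (nΣXY − ΣXΣY) / √[(nΣX² − (ΣX)²)(nΣY² − (ΣY)²)]
Numerator: 10×3873.49 − 276.5×158.9 = -5200.95
Denominator: √[(79889.7 − 76452.25)(33628.5 − 25249.21)] = √[3437.45 × 8379.29] = 5366.8790
r = -5200.95 / 5366.8790 ≈ -0.9691

-0.9691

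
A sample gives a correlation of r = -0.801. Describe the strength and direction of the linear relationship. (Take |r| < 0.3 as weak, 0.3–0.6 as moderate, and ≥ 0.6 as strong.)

r = -0.801 < 0 so the relationship is negative.
|r| = 0.801, which falls in the strong range.

strong negative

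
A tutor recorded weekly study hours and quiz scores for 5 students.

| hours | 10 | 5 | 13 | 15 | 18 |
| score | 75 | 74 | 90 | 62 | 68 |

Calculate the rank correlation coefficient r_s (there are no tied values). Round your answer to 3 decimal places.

-0.500

Rank hours: 2, 1, 3, 4, 5
Rank score: 4, 3, 5, 1, 2
d = rank(hours) − rank(score): -2, -2, -2, 3, 3; Σd² = 30
ρ = 1 − 6Σd² / [n(n²−1)] = 1 − 6×30 / (5×24) = 1 − 180/120 ≈ -0.500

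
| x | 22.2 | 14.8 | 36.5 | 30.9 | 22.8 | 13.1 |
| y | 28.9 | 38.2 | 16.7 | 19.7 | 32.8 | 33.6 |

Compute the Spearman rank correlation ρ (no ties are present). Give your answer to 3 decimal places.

Rank x: 3, 2, 6, 5, 4, 1
Rank y: 3, 6, 1, 2, 4, 5
d = rank(x) − rank(y): 0, -4, 5, 3, 0, -4; Σd² = 66
ρ = 1 − 6Σd² / [n(n²−1)] = 1 − 6×66 / (6×35) = 1 − 396/210 ≈ -0.886

-0.886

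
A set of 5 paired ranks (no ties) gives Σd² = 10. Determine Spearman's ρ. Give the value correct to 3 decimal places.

0.500

ρ = 1 − 6Σd² / [n(n²−1)] = 1 − 6×10 / (5×24)
  = 1 − 60/120 = 1 − 0.5000 ≈ 0.500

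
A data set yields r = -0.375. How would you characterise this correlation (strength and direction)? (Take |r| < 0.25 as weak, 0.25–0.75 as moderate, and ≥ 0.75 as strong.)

r = -0.375 < 0 so the relationship is negative.
|r| = 0.375, which falls in the moderate range.

moderate negative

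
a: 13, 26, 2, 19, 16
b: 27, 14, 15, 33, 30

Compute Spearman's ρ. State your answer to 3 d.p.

0.000

Rank a: 2, 5, 1, 4, 3
Rank b: 3, 1, 2, 5, 4
d = rank(a) − rank(b): -1, 4, -1, -1, -1; Σd² = 20
ρ = 1 − 6Σd² / [n(n²−1)] = 1 − 6×20 / (5×24) = 1 − 120/120 ≈ 0.000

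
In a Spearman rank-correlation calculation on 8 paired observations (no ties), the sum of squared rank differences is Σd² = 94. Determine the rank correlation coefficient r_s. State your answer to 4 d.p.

ρ = 1 − 6Σd² / [n(n²−1)] = 1 − 6×94 / (8×63)
  = 1 − 564/504 = 1 − 1.11905 ≈ -0.1190

-0.1190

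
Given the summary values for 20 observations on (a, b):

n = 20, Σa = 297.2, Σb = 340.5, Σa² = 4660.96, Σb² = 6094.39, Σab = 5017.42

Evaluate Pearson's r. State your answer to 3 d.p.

r = (nΣab − ΣaΣb) / √[(nΣa² − (Σa)²)(nΣb² − (Σb)²)]
Numerator: 20×5017.42 − 297.2×340.5 = -848.2
Denominator: √[(93219.2 − 88327.84)(121887.8 − 115940.25)] = √[4891.36 × 5947.55] = 5393.6637
r = -848.2 / 5393.6637 ≈ -0.157

-0.157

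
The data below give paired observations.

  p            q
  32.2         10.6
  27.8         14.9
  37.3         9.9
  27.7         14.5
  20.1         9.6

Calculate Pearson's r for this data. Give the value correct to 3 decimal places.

n = 5, Σp = 145.1, Σq = 59.5, Σp² = 4372.27, Σq² = 734.79, Σpq = 1719.42
nΣpq − ΣpΣq = 8597.1 − 8633.45 = -36.35
nΣp² − (Σp)² = 21861.35 − 21054.01 = 807.34; nΣq² − (Σq)² = 3673.95 − 3540.25 = 133.7
r = -36.35 / √(807.34 × 133.7) = -36.35 / 328.5443 ≈ -0.111

-0.111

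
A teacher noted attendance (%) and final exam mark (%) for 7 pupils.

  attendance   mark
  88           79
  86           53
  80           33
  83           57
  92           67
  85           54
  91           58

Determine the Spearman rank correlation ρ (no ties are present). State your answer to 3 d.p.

Rank attendance: 5, 4, 1, 2, 7, 3, 6
Rank mark: 7, 2, 1, 4, 6, 3, 5
d = rank(attendance) − rank(mark): -2, 2, 0, -2, 1, 0, 1; Σd² = 14
ρ = 1 − 6Σd² / [n(n²−1)] = 1 − 6×14 / (7×48) = 1 − 84/336 ≈ 0.750

0.750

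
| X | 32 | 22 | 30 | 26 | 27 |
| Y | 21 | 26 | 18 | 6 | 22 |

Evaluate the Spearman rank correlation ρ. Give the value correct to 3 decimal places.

-0.300

Rank X: 5, 1, 4, 2, 3
Rank Y: 3, 5, 2, 1, 4
d = rank(X) − rank(Y): 2, -4, 2, 1, -1; Σd² = 26
ρ = 1 − 6Σd² / [n(n²−1)] = 1 − 6×26 / (5×24) = 1 − 156/120 ≈ -0.300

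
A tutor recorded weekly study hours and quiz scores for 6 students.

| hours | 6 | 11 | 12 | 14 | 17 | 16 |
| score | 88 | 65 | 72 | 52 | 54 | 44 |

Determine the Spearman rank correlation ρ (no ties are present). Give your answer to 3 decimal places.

Rank hours: 1, 2, 3, 4, 6, 5
Rank score: 6, 4, 5, 2, 3, 1
d = rank(hours) − rank(score): -5, -2, -2, 2, 3, 4; Σd² = 62
ρ = 1 − 6Σd² / [n(n²−1)] = 1 − 6×62 / (6×35) = 1 − 372/210 ≈ -0.771

-0.771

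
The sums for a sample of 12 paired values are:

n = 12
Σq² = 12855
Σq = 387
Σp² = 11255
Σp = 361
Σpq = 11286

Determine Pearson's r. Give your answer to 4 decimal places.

-0.9267

r = (nΣpq − ΣpΣq) / √[(nΣp² − (Σp)²)(nΣq² − (Σq)²)]
Numerator: 12×11286 − 361×387 = -4275
Denominator: √[(135060 − 130321)(154260 − 149769)] = √[4739 × 4491] = 4613.3338
r = -4275 / 4613.3338 ≈ -0.9267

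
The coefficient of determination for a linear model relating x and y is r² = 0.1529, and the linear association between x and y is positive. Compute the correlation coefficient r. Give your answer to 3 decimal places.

|r| = √0.1529 = 0.391
The association is positive, so r = 0.391.

0.391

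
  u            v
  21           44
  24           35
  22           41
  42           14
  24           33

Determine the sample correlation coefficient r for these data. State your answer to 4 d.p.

-0.9709

n = 5, Σu = 133, Σv = 167, Σu² = 3841, Σv² = 6127, Σuv = 4046
nΣuv − ΣuΣv = 20230 − 22211 = -1981
nΣu² − (Σu)² = 19205 − 17689 = 1516; nΣv² − (Σv)² = 30635 − 27889 = 2746
r = -1981 / √(1516 × 2746) = -1981 / 2040.3274 ≈ -0.9709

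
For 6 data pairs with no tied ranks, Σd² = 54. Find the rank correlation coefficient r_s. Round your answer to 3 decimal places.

ρ = 1 − 6Σd² / [n(n²−1)] = 1 − 6×54 / (6×35)
  = 1 − 324/210 = 1 − 1.5429 ≈ -0.543

-0.543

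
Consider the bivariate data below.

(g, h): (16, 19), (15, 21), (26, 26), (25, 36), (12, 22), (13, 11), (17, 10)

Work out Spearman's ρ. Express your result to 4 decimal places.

0.3571

Rank g: 4, 3, 7, 6, 1, 2, 5
Rank h: 3, 4, 6, 7, 5, 2, 1
d = rank(g) − rank(h): 1, -1, 1, -1, -4, 0, 4; Σd² = 36
ρ = 1 − 6Σd² / [n(n²−1)] = 1 − 6×36 / (7×48) = 1 − 216/336 ≈ 0.3571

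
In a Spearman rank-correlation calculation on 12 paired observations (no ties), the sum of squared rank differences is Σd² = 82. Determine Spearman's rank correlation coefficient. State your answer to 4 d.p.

0.7133

ρ = 1 − 6Σd² / [n(n²−1)] = 1 − 6×82 / (12×143)
  = 1 − 492/1716 = 1 − 0.28671 ≈ 0.7133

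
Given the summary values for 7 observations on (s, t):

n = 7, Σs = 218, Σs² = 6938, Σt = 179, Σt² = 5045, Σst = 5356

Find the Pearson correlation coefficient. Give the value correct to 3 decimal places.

-0.828

r = (nΣst − ΣsΣt) / √[(nΣs² − (Σs)²)(nΣt² − (Σt)²)]
Numerator: 7×5356 − 218×179 = -1530
Denominator: √[(48566 − 47524)(35315 − 32041)] = √[1042 × 3274] = 1847.0268
r = -1530 / 1847.0268 ≈ -0.828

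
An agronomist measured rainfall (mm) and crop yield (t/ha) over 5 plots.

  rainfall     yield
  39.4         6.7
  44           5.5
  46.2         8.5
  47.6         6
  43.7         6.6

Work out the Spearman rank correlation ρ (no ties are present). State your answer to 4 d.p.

Rank rainfall: 1, 3, 4, 5, 2
Rank yield: 4, 1, 5, 2, 3
d = rank(rainfall) − rank(yield): -3, 2, -1, 3, -1; Σd² = 24
ρ = 1 − 6Σd² / [n(n²−1)] = 1 − 6×24 / (5×24) = 1 − 144/120 ≈ -0.2000

-0.2000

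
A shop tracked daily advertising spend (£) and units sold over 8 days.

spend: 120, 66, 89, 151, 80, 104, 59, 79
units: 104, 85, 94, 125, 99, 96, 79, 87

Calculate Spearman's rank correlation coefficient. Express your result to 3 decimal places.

Rank spend: 7, 2, 5, 8, 4, 6, 1, 3
Rank units: 7, 2, 4, 8, 6, 5, 1, 3
d = rank(spend) − rank(units): 0, 0, 1, 0, -2, 1, 0, 0; Σd² = 6
ρ = 1 − 6Σd² / [n(n²−1)] = 1 − 6×6 / (8×63) = 1 − 36/504 ≈ 0.929

0.929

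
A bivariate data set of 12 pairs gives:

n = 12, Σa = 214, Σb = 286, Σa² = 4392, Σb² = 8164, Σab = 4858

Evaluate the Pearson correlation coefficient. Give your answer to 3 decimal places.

-0.275

r = (nΣab − ΣaΣb) / √[(nΣa² − (Σa)²)(nΣb² − (Σb)²)]
Numerator: 12×4858 − 214×286 = -2908
Denominator: √[(52704 − 45796)(97968 − 81796)] = √[6908 × 16172] = 10569.5873
r = -2908 / 10569.5873 ≈ -0.275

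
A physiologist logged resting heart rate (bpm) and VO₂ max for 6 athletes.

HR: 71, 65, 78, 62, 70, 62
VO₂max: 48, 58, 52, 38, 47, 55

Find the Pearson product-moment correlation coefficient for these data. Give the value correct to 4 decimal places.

0.1182

n = 6, Σx = 408, Σy = 298, Σx² = 27938, Σy² = 15050, Σxy = 20290
nΣxy − ΣxΣy = 121740 − 121584 = 156
nΣx² − (Σx)² = 167628 − 166464 = 1164; nΣy² − (Σy)² = 90300 − 88804 = 1496
r = 156 / √(1164 × 1496) = 156 / 1319.5999 ≈ 0.1182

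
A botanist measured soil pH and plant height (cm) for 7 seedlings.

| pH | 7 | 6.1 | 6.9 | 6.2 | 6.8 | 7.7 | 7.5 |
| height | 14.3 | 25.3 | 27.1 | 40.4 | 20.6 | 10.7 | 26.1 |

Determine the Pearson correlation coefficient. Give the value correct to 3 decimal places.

n = 7, Σx = 48.2, Σy = 164.5, Σx² = 334.04, Σy² = 4431.21, Σxy = 1110.12
nΣxy − ΣxΣy = 7770.84 − 7928.9 = -158.06
nΣx² − (Σx)² = 2338.28 − 2323.24 = 15.04; nΣy² − (Σy)² = 31018.47 − 27060.25 = 3958.22
r = -158.06 / √(15.04 × 3958.22) = -158.06 / 243.9910 ≈ -0.648

-0.648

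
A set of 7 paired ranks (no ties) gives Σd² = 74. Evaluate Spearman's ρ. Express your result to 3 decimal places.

-0.321

ρ = 1 − 6Σd² / [n(n²−1)] = 1 − 6×74 / (7×48)
  = 1 − 444/336 = 1 − 1.3214 ≈ -0.321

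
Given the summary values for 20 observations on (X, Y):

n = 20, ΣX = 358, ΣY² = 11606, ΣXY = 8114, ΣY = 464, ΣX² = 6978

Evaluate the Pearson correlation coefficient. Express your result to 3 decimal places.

r = (nΣXY − ΣXΣY) / √[(nΣX² − (ΣX)²)(nΣY² − (ΣY)²)]
Numerator: 20×8114 − 358×464 = -3832
Denominator: √[(139560 − 128164)(232120 − 215296)] = √[11396 × 16824] = 13846.5268
r = -3832 / 13846.5268 ≈ -0.277

-0.277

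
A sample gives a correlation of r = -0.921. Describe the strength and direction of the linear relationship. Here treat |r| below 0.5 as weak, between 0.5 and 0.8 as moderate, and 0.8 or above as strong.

strong negative

r = -0.921 < 0 so the relationship is negative.
|r| = 0.921, which falls in the strong range.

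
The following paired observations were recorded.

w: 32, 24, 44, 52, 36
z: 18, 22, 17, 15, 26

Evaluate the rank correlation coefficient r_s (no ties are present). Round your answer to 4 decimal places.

-0.7000

Rank w: 2, 1, 4, 5, 3
Rank z: 3, 4, 2, 1, 5
d = rank(w) − rank(z): -1, -3, 2, 4, -2; Σd² = 34
ρ = 1 − 6Σd² / [n(n²−1)] = 1 − 6×34 / (5×24) = 1 − 204/120 ≈ -0.7000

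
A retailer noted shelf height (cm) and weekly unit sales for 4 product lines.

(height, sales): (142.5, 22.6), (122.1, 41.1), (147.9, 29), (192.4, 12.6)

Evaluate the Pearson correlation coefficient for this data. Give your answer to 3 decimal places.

n = 4, Σx = 604.9, Σy = 105.3, Σx² = 94106.83, Σy² = 3199.73, Σxy = 14952.15
nΣxy − ΣxΣy = 59808.6 − 63695.97 = -3887.37
nΣx² − (Σx)² = 376427.32 − 365904.01 = 10523.31; nΣy² − (Σy)² = 12798.92 − 11088.09 = 1710.83
r = -3887.37 / √(10523.31 × 1710.83) = -3887.37 / 4243.0643 ≈ -0.916

-0.916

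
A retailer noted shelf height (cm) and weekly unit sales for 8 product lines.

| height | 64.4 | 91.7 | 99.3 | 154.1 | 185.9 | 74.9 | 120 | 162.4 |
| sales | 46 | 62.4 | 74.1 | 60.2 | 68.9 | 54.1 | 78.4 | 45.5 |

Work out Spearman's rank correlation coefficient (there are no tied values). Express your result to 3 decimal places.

Rank height: 1, 3, 4, 6, 8, 2, 5, 7
Rank sales: 2, 5, 7, 4, 6, 3, 8, 1
d = rank(height) − rank(sales): -1, -2, -3, 2, 2, -1, -3, 6; Σd² = 68
ρ = 1 − 6Σd² / [n(n²−1)] = 1 − 6×68 / (8×63) = 1 − 408/504 ≈ 0.190

0.190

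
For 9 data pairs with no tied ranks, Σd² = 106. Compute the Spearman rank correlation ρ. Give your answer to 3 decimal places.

0.117

ρ = 1 − 6Σd² / [n(n²−1)] = 1 − 6×106 / (9×80)
  = 1 − 636/720 = 1 − 0.8833 ≈ 0.117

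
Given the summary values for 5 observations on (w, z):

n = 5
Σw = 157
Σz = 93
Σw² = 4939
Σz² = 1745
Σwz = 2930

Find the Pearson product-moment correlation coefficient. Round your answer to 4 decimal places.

r = (nΣwz − ΣwΣz) / √[(nΣw² − (Σw)²)(nΣz² − (Σz)²)]
Numerator: 5×2930 − 157×93 = 49
Denominator: √[(24695 − 24649)(8725 − 8649)] = √[46 × 76] = 59.1270
r = 49 / 59.1270 ≈ 0.8287

0.8287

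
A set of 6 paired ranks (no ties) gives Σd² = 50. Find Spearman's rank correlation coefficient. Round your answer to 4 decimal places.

-0.4286

ρ = 1 − 6Σd² / [n(n²−1)] = 1 − 6×50 / (6×35)
  = 1 − 300/210 = 1 − 1.42857 ≈ -0.4286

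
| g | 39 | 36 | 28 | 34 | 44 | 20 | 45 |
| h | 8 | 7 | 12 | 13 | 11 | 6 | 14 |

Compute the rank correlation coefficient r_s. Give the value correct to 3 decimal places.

0.464

Rank g: 5, 4, 2, 3, 6, 1, 7
Rank h: 3, 2, 5, 6, 4, 1, 7
d = rank(g) − rank(h): 2, 2, -3, -3, 2, 0, 0; Σd² = 30
ρ = 1 − 6Σd² / [n(n²−1)] = 1 − 6×30 / (7×48) = 1 − 180/336 ≈ 0.464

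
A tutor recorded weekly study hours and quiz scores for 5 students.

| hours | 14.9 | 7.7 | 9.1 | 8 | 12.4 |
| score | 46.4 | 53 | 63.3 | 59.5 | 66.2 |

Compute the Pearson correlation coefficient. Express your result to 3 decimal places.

n = 5, Σx = 52.1, Σy = 288.4, Σx² = 581.87, Σy² = 16891.54, Σxy = 2972.37
nΣxy − ΣxΣy = 14861.85 − 15025.64 = -163.79
nΣx² − (Σx)² = 2909.35 − 2714.41 = 194.94; nΣy² − (Σy)² = 84457.7 − 83174.56 = 1283.14
r = -163.79 / √(194.94 × 1283.14) = -163.79 / 500.1353 ≈ -0.327

-0.327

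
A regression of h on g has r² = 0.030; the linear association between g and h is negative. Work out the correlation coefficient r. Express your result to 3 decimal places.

|r| = √0.030 = 0.173
The association is negative, so r = −0.173.

-0.173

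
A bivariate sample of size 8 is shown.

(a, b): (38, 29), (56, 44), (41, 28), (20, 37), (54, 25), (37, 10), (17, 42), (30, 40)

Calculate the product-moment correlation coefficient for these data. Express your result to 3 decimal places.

n = 8, Σa = 293, Σb = 255, Σa² = 12135, Σb² = 9019, Σab = 9088
nΣab − ΣaΣb = 72704 − 74715 = -2011
nΣa² − (Σa)² = 97080 − 85849 = 11231; nΣb² − (Σb)² = 72152 − 65025 = 7127
r = -2011 / √(11231 × 7127) = -2011 / 8946.6942 ≈ -0.225

-0.225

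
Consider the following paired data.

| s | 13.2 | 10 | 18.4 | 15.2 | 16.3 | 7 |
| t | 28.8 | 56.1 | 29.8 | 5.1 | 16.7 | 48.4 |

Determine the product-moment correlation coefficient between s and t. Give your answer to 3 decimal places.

-0.722

n = 6, Σs = 80.1, Σt = 184.9, Σs² = 1158.53, Σt² = 7512.15, Σst = 2178.01
nΣst − ΣsΣt = 13068.06 − 14810.49 = -1742.43
nΣs² − (Σs)² = 6951.18 − 6416.01 = 535.17; nΣt² − (Σt)² = 45072.9 − 34188.01 = 10884.89
r = -1742.43 / √(535.17 × 10884.89) = -1742.43 / 2413.5589 ≈ -0.722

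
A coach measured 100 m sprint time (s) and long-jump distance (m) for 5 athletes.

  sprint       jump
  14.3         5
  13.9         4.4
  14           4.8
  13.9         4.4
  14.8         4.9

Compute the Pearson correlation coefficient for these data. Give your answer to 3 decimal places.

0.715

n = 5, Σx = 70.9, Σy = 23.5, Σx² = 1005.95, Σy² = 110.77, Σxy = 333.54
nΣxy − ΣxΣy = 1667.7 − 1666.15 = 1.55
nΣx² − (Σx)² = 5029.75 − 5026.81 = 2.94; nΣy² − (Σy)² = 553.85 − 552.25 = 1.6
r = 1.55 / √(2.94 × 1.6) = 1.55 / 2.1689 ≈ 0.715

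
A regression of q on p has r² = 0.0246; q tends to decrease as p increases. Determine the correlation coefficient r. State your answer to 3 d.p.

-0.157

|r| = √0.0246 = 0.157
The association is negative, so r = −0.157.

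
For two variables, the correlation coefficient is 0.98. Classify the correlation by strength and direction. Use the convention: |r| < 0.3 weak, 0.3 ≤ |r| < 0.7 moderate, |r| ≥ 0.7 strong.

strong positive

r = 0.98 > 0 so the relationship is positive.
|r| = 0.98, which falls in the strong range.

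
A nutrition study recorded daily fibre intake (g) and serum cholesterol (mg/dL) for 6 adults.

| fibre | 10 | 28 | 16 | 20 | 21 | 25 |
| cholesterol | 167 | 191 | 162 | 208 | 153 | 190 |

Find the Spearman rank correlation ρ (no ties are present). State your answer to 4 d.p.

Rank fibre: 1, 6, 2, 3, 4, 5
Rank cholesterol: 3, 5, 2, 6, 1, 4
d = rank(fibre) − rank(cholesterol): -2, 1, 0, -3, 3, 1; Σd² = 24
ρ = 1 − 6Σd² / [n(n²−1)] = 1 − 6×24 / (6×35) = 1 − 144/210 ≈ 0.3143

0.3143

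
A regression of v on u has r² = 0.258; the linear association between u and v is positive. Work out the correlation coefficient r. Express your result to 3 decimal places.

|r| = √0.258 = 0.508
The association is positive, so r = 0.508.

0.508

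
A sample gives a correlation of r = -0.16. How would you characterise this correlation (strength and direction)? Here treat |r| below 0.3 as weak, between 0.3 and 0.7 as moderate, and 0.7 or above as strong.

weak negative

r = -0.16 < 0 so the relationship is negative.
|r| = 0.16, which falls in the weak range.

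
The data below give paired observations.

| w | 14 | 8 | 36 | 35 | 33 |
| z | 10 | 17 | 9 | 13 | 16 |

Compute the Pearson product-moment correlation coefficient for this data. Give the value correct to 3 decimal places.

-0.295

n = 5, Σw = 126, Σz = 65, Σw² = 3870, Σz² = 895, Σwz = 1583
nΣwz − ΣwΣz = 7915 − 8190 = -275
nΣw² − (Σw)² = 19350 − 15876 = 3474; nΣz² − (Σz)² = 4475 − 4225 = 250
r = -275 / √(3474 × 250) = -275 / 931.9335 ≈ -0.295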